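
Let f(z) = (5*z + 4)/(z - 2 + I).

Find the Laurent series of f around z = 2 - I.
(14 - 5*I)/(z - 2 + I) + 5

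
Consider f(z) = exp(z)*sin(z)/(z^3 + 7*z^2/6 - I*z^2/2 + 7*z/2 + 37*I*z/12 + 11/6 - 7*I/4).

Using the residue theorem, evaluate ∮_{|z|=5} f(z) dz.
pi*(-52/229 + 68*I/229)*exp(I/2)*sinh(1/2) + pi*(140/697 + 52*I/697)*exp(-3/2 + 2*I)*sin(3/2 - 2*I) + pi*(-15336/159613 - 24336*I/159613)*exp(1/3 - 2*I)*sin(1/3 - 2*I)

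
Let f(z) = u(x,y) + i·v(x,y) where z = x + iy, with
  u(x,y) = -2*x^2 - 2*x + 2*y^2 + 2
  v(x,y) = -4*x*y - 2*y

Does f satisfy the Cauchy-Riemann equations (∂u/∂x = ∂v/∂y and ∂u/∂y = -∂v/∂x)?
∂u/∂x = -4*x - 2
∂v/∂y = -4*x - 2
∂u/∂y = 4*y
∂v/∂x = -4*y
∂u/∂x = ∂v/∂y and ∂u/∂y = -∂v/∂x hold identically; f is analytic.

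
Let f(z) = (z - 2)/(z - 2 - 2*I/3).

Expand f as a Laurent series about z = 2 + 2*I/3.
Put w = z - (2 + 2*I/3), i.e. z = w + 2 + 2*I/3. The denominator is w, so it suffices to rewrite the numerator in powers of w.

P(z) = z - 2
P(w + 2 + 2*I/3) = 2*I/3 + w

Dividing each term by w:
  f = 2*I/(3*w) + 1

Substituting back w = z - 2 - 2*I/3:
  f(z) = 2*I/(3*(z - 2 - 2*I/3)) + 1

The series is finite because the numerator is a polynomial; the negative powers form the principal part, and the coefficient of 1/(z - 2 - 2*I/3) gives Res(f, 2 + 2*I/3) = 2*I/3.

Final answer: 2*I/(3*(z - 2 - 2*I/3)) + 1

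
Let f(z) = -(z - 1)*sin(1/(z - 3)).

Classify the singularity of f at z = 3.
essential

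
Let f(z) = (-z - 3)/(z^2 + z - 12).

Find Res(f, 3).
Write f(z) = P(z)/Q(z) with P(z) = -z - 3 and Q(z) = z^2 + z - 12.
The denominator factors as Q(z) = (z + 4)*(z - 3), so z = 3 is a simple zero of Q and P is analytic there; z = 3 is therefore a simple pole and
  Res(f, z₀) = P(z₀)/Q'(z₀).

Q'(z) = 2*z + 1, so Q'(3) = 7.
P(3) = -6.

Res(f, 3) = (-6)/(7) = -6/7

Final answer: -6/7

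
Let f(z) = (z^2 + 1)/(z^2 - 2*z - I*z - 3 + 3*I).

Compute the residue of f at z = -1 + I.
-6/17 + 7*I/17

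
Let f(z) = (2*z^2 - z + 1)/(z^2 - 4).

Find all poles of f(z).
{-2, 2}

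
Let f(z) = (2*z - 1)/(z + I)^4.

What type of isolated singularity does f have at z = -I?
Write f(z) = g(z)/(z + I)^4 with g(z) = 2*z - 1.
g is entire and g(-I) = -1 - 2*I ≠ 0, so no factor of (z + I) cancels: the Laurent expansion of f about z = -I starts at the power -4, i.e. lim_{z→z₀} (z - z₀)^4 f(z) = -1 - 2*I is finite and nonzero.
So z = -I is a pole of order 4.

Final answer: pole of order 4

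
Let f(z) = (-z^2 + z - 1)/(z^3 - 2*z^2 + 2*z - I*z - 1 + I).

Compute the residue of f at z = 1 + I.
-1/5 + 2*I/5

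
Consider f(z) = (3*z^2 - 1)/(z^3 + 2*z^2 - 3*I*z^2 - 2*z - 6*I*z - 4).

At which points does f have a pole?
{-2, I, 2*I}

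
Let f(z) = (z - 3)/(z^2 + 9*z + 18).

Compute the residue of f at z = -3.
-2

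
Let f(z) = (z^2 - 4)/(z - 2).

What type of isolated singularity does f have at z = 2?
The numerator vanishes at z = 2 ((2)^2 = 4), so it is divisible by z - 2:
  z^2 - 4 = (z - 2)*(z + 2)
Hence for z ≠ 2, f(z) = z + 2, a polynomial, and lim_{z→2} f(z) = 4 is finite.
So the singularity is removable.

Final answer: removable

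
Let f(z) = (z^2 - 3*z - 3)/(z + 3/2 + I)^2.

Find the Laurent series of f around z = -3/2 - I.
Put w = z - (-3/2 - I), i.e. z = w - 3/2 - I. The denominator is w^2, so it suffices to rewrite the numerator in powers of w.

P(z) = z^2 - 3*z - 3
P(w - 3/2 - I) = 11/4 + 6*I + (-6 - 2*I)*w + w^2

Dividing each term by w^2:
  f = (11/4 + 6*I)/w^2 + (-6 - 2*I)/w + 1

Substituting back w = z + 3/2 + I:
  f(z) = (11/4 + 6*I)/(z + 3/2 + I)^2 + (-6 - 2*I)/(z + 3/2 + I) + 1

The series is finite because the numerator is a polynomial; the negative powers form the principal part, and the coefficient of 1/(z + 3/2 + I) gives Res(f, -3/2 - I) = -6 - 2*I.

Final answer: (11/4 + 6*I)/(z + 3/2 + I)^2 + (-6 - 2*I)/(z + 3/2 + I) + 1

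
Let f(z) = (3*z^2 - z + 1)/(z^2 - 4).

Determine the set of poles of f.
The singularities of f are the zeros of the denominator. Factoring,
  z^2 - 4 = (z + 2)*(z - 2)
so the candidates are z = -2, z = 2.

Check the numerator P(z) = 3*z^2 - z + 1 at each one:
  P(-2) = 15 ≠ 0, so z = -2 is a (simple) pole.
  P(2) = 11 ≠ 0, so z = 2 is a (simple) pole.

Poles of f: {-2, 2}

Final answer: {-2, 2}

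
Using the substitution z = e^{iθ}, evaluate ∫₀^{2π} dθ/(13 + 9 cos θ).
Let J = ∫₀^{2π} dθ/(13 + 9 cos θ).
Put z = e^{iθ}: then cos θ = (z + 1/z)/2, dθ = dz/(iz), and z runs once counterclockwise around |z| = 1:
  J = ∮_{|z|=1} 1/(13 + 9*(z + 1/z)/2) · dz/(iz) = (2/i) ∮_{|z|=1} dz/(9*z^2 + 26*z + 9).
The roots of 9*z^2 + 26*z + 9 are z = (-13 ± sqrt(13^2 - 9^2))/9, with sqrt(88) = 2*sqrt(22); their product is 1, so only z₊ = -13/9 + 2*sqrt(22)/9 lies inside the unit circle (z₋ = -13/9 - 2*sqrt(22)/9 lies outside).
z₊ is a simple zero of q(z) = 9*z^2 + 26*z + 9, so Res(1/q, z₊) = 1/q'(z₊) with q'(z) = 18*z + 26; and q'(z₊) = 9*(z₊ - z₋) = 4*sqrt(22).
Therefore J = (2/i) · 2πi · 1/(4*sqrt(22)) = 2*pi/(2*sqrt(22)) = sqrt(22)*pi/22

Final answer: sqrt(22)*pi/22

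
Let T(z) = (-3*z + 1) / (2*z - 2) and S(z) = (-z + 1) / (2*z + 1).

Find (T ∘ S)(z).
(T ∘ S)(z) = T(S(z)) = ((-3)*S(z) + (1))/((2)*S(z) + (-2)). Multiply numerator and denominator by 2*z + 1:
  numerator:   (-3)*(-z + 1) + (1)*(2*z + 1) = 5*z - 2
  denominator: (2)*(-z + 1) + (-2)*(2*z + 1) = -6*z
(T ∘ S)(z) = (5*z - 2)/(-6*z) = (-5*z + 2)/(6*z)

Final answer: (-5*z + 2)/(6*z)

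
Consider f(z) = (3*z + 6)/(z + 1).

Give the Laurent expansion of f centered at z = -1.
Put w = z - (-1), i.e. z = w - 1. The denominator is w, so it suffices to rewrite the numerator in powers of w.

P(z) = 3*z + 6
P(w - 1) = 3 + 3*w

Dividing each term by w:
  f = 3/w + 3

Substituting back w = z + 1:
  f(z) = 3/(z + 1) + 3

The series is finite because the numerator is a polynomial; the negative powers form the principal part, and the coefficient of 1/(z + 1) gives Res(f, -1) = 3.

Final answer: 3/(z + 1) + 3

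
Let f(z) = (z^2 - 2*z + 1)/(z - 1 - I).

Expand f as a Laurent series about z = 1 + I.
-1/(z - 1 - I) + 2*I + (z - 1 - I)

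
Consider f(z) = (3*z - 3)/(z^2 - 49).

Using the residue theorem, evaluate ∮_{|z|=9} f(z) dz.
6*I*pi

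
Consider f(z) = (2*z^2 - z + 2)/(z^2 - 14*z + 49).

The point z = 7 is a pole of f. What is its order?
2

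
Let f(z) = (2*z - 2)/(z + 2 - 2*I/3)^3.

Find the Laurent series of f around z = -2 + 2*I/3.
Put w = z - (-2 + 2*I/3), i.e. z = w - 2 + 2*I/3. The denominator is w^3, so it suffices to rewrite the numerator in powers of w.

P(z) = 2*z - 2
P(w - 2 + 2*I/3) = -6 + 4*I/3 + 2*w

Dividing each term by w^3:
  f = (-6 + 4*I/3)/w^3 + 2/w^2

Substituting back w = z + 2 - 2*I/3:
  f(z) = (-6 + 4*I/3)/(z + 2 - 2*I/3)^3 + 2/(z + 2 - 2*I/3)^2

The series is finite because the numerator is a polynomial; the negative powers form the principal part.

Final answer: (-6 + 4*I/3)/(z + 2 - 2*I/3)^3 + 2/(z + 2 - 2*I/3)^2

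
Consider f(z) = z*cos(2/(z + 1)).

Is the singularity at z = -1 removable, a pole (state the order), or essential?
Let u = z + 1. Then
  cos(2/u) = Σ_{k≥0} (-1)^k (2)^(2k)/((2k)!·u^(2k)) = 1 - 2/u^2 + 2/(3*u^4) + ...
which has infinitely many negative powers of u, so cos(2/(z + 1)) has an essential singularity at z = -1.
The extra factor z is a nonzero polynomial; if the product had at most a pole at z = -1, dividing by that polynomial would leave cos(2/(z + 1)) with at most a pole too — contradiction. (Equivalently, the product's Laurent series still has infinitely many negative powers.)
So the singularity is essential.

Final answer: essential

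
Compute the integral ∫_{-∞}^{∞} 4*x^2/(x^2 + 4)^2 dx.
pi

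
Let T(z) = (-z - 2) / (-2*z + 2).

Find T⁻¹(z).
Set w = T(z) = (-z - 2) / (-2*z + 2) and solve for z:
  w*(-2*z + 2) = -z - 2
  2*w + z*(1 - 2*w) + 2 = 0
  z*(1 - 2*w) = -2*w - 2
  z = (2*w + 2)/(2*w - 1)
Renaming the variable, T⁻¹(z) = (2*z + 2)/(2*z - 1).
(Check: ad - bc = -6 ≠ 0, so T is invertible.)

Final answer: (2*z + 2)/(2*z - 1)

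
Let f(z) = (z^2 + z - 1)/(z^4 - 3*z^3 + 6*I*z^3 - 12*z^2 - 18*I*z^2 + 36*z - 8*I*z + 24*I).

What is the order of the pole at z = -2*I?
Factor the denominator:
  z^4 - 3*z^3 + 6*I*z^3 - 12*z^2 - 18*I*z^2 + 36*z - 8*I*z + 24*I = (z + 2*I)^3*(z - 3)

The numerator P(z) = z^2 + z - 1 has P(-2*I) = -5 - 2*I ≠ 0, so no factor of (z + 2*I) cancels.
Near z = -2*I we can therefore write f(z) = g(z)/(z + 2*I)^3 with g analytic at -2*I and g(-2*I) ≠ 0 (g is the numerator divided by the remaining denominator factors).

Hence z = -2*I is a pole of order 3.

Final answer: 3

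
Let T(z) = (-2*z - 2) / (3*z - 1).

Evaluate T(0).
2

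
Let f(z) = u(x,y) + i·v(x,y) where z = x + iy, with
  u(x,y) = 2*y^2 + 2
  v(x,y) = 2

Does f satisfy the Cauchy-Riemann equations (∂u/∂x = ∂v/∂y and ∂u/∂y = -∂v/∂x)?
∂u/∂x = 0
∂v/∂y = 0
∂u/∂y = 4*y
∂v/∂x = 0
∂u/∂y ≠ -∂v/∂x; the Cauchy-Riemann equations are not satisfied, so f is not analytic.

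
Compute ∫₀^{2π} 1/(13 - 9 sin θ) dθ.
Call the integral J. The integrand is 2π-periodic and we integrate over a full period, so shifting θ does not change the value (θ → θ + π/2 turns sin θ into cos θ; θ → θ + π flips the sign of the trig term). Hence
  J = ∫₀^{2π} dθ/(13 + 9 cos θ).
Put z = e^{iθ}: then cos θ = (z + 1/z)/2, dθ = dz/(iz), and z runs once counterclockwise around |z| = 1:
  J = ∮_{|z|=1} 1/(13 + 9*(z + 1/z)/2) · dz/(iz) = (2/i) ∮_{|z|=1} dz/(9*z^2 + 26*z + 9).
The roots of 9*z^2 + 26*z + 9 are z = (-13 ± sqrt(13^2 - 9^2))/9, with sqrt(88) = 2*sqrt(22); their product is 1, so only z₊ = -13/9 + 2*sqrt(22)/9 lies inside the unit circle (z₋ = -13/9 - 2*sqrt(22)/9 lies outside).
z₊ is a simple zero of q(z) = 9*z^2 + 26*z + 9, so Res(1/q, z₊) = 1/q'(z₊) with q'(z) = 18*z + 26; and q'(z₊) = 9*(z₊ - z₋) = 4*sqrt(22).
Therefore J = (2/i) · 2πi · 1/(4*sqrt(22)) = 2*pi/(2*sqrt(22)) = sqrt(22)*pi/22

Final answer: sqrt(22)*pi/22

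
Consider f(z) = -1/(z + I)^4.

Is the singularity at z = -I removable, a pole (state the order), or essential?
Write f(z) = g(z)/(z + I)^4 with g(z) = -1.
g is entire and g(-I) = -1 ≠ 0, so no factor of (z + I) cancels: the Laurent expansion of f about z = -I starts at the power -4, i.e. lim_{z→z₀} (z - z₀)^4 f(z) = -1 is finite and nonzero.
So z = -I is a pole of order 4.

Final answer: pole of order 4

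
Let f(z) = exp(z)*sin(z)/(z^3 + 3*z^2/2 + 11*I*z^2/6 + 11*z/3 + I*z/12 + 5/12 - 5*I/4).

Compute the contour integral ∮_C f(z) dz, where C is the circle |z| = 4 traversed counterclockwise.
By the residue theorem, ∮_C f(z) dz = 2πi · (sum of the residues of f at the poles inside |z| = 4).

The denominator factors as (z + 1/2 - 2*I/3)*(z - I/2)*(z + 1 + 3*I), so the singularities of f are simple poles at z = -1/2 + 2*I/3, z = I/2, z = -1 - 3*I.
  |-1/2 + 2*I/3|² = 25/36 < 16 = 4², so this pole is inside the contour.
  |I/2|² = 1/4 < 16 = 4², so this pole is inside the contour.
  |-1 - 3*I|² = 10 < 16 = 4², so this pole is inside the contour.

With P(z) = exp(z)*sin(z) and Q(z) = z^3 + 3*z^2/2 + 11*I*z^2/6 + 11*z/3 + I*z/12 + 5/12 - 5*I/4, each pole is simple, so Res(f, z₀) = P(z₀)/Q'(z₀) with Q'(z) = 3*z^2 + 3*z + 11*I*z/3 + 11/3 + I/12.
  Res(f, -1/2 + 2*I/3) = P(-1/2 + 2*I/3)/Q'(-1/2 + 2*I/3) = (-exp(-1/2 + 2*I/3)*sin(1/2 - 2*I/3))/(-31/36 - 7*I/4) = (558/2465 - 1134*I/2465)*exp(-1/2 + 2*I/3)*sin(1/2 - 2*I/3)
  Res(f, I/2) = P(I/2)/Q'(I/2) = (I*exp(I/2)*sinh(1/2))/(13/12 + 19*I/12) = (114/265 + 78*I/265)*exp(I/2)*sinh(1/2)
  Res(f, -1 - 3*I) = P(-1 - 3*I)/Q'(-1 - 3*I) = (-exp(-1 - 3*I)*sin(1 + 3*I))/(-37/3 + 65*I/12) = (1776/26129 + 780*I/26129)*exp(-1 - 3*I)*sin(1 + 3*I)

Sum of residues inside C: (558/2465 - 1134*I/2465)*exp(-1/2 + 2*I/3)*sin(1/2 - 2*I/3) + (1776/26129 + 780*I/26129)*exp(-1 - 3*I)*sin(1 + 3*I) + (114/265 + 78*I/265)*exp(I/2)*sinh(1/2)
∮_C f(z) dz = 2πi · ((558/2465 - 1134*I/2465)*exp(-1/2 + 2*I/3)*sin(1/2 - 2*I/3) + (1776/26129 + 780*I/26129)*exp(-1 - 3*I)*sin(1 + 3*I) + (114/265 + 78*I/265)*exp(I/2)*sinh(1/2)) = pi*(-1560/26129 + 3552*I/26129)*exp(-1 - 3*I)*sin(1 + 3*I) + pi*(2268/2465 + 1116*I/2465)*exp(-1/2 + 2*I/3)*sin(1/2 - 2*I/3) + pi*(-156/265 + 228*I/265)*exp(I/2)*sinh(1/2)

Final answer: pi*(-1560/26129 + 3552*I/26129)*exp(-1 - 3*I)*sin(1 + 3*I) + pi*(2268/2465 + 1116*I/2465)*exp(-1/2 + 2*I/3)*sin(1/2 - 2*I/3) + pi*(-156/265 + 228*I/265)*exp(I/2)*sinh(1/2)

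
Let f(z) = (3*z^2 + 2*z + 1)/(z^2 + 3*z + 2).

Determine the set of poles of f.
The singularities of f are the zeros of the denominator. Factoring,
  z^2 + 3*z + 2 = (z + 1)*(z + 2)
so the candidates are z = -1, z = -2.

Check the numerator P(z) = 3*z^2 + 2*z + 1 at each one:
  P(-1) = 2 ≠ 0, so z = -1 is a (simple) pole.
  P(-2) = 9 ≠ 0, so z = -2 is a (simple) pole.

Poles of f: {-2, -1}

Final answer: {-2, -1}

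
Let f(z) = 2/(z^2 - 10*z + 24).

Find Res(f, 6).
Write f(z) = P(z)/Q(z) with P(z) = 2 and Q(z) = z^2 - 10*z + 24.
The denominator factors as Q(z) = (z - 4)*(z - 6), so z = 6 is a simple zero of Q and P is analytic there; z = 6 is therefore a simple pole and
  Res(f, z₀) = P(z₀)/Q'(z₀).

Q'(z) = 2*z - 10, so Q'(6) = 2.
P(6) = 2.

Res(f, 6) = (2)/(2) = 1

Final answer: 1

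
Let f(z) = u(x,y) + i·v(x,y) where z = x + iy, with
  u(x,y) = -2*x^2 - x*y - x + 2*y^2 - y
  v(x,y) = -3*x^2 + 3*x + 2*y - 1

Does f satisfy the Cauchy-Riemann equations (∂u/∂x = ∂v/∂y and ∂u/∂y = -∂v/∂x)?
∂u/∂x = -4*x - y - 1
∂v/∂y = 2
∂u/∂y = -x + 4*y - 1
∂v/∂x = 3 - 6*x
∂u/∂x ≠ ∂v/∂y and ∂u/∂y ≠ -∂v/∂x; the Cauchy-Riemann equations are not satisfied, so f is not analytic.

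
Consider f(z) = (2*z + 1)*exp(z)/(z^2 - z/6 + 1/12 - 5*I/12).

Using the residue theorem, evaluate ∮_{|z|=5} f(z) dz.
pi*(-84/61 + 52*I/61)*exp(-1/3 - I/2) + pi*(84/61 + 192*I/61)*exp(1/2 + I/2)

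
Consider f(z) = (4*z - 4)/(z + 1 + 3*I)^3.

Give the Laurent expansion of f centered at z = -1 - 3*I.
(-8 - 12*I)/(z + 1 + 3*I)^3 + 4/(z + 1 + 3*I)^2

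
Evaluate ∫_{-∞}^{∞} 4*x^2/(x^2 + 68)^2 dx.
Let f(z) = 4*z^2/(z^2 + 68)^2. The denominator has no real zeros and deg Q - deg P = 2 ≥ 2, so the integral of f over the upper semicircle |z| = R tends to 0 as R → ∞. Closing the contour in the upper half-plane,
  ∫_{-∞}^{∞} f(x) dx = 2πi · Σ Res(f, z_k)  over the poles with Im z_k > 0.

Zeros of the denominator: z^2 + 68 = 0 gives z = ±2*sqrt(17)*I.
Upper half-plane: z = 2*sqrt(17)*I (a pole of order 2).

Write f(z) = g(z)/(z - 2*sqrt(17)*I)^2 with g(z) = 4*z^2/(z + 2*sqrt(17)*I)^2. For a double pole, Res(f, z₀) = g'(z₀):
  g'(z) = 16*sqrt(17)*I*z/(z + 2*sqrt(17)*I)^3
  Res(f, 2*sqrt(17)*I) = g'(2*sqrt(17)*I) = -sqrt(17)*I/34

∫_{-∞}^{∞} f(x) dx = 2πi · (-sqrt(17)*I/34) = sqrt(17)*pi/17

Final answer: sqrt(17)*pi/17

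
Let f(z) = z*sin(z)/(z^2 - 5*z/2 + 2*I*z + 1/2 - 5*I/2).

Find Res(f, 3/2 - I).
Write f(z) = P(z)/Q(z) with P(z) = z*sin(z) and Q(z) = z^2 - 5*z/2 + 2*I*z + 1/2 - 5*I/2.
The denominator factors as Q(z) = (z - 3/2 + I)*(z - 1 + I), so z = 3/2 - I is a simple zero of Q and P is analytic there; z = 3/2 - I is therefore a simple pole and
  Res(f, z₀) = P(z₀)/Q'(z₀).

Q'(z) = 2*z - 5/2 + 2*I, so Q'(3/2 - I) = 1/2.
P(3/2 - I) = (3/2 - I)*sin(3/2 - I).

Res(f, 3/2 - I) = ((3/2 - I)*sin(3/2 - I))/(1/2) = (3 - 2*I)*sin(3/2 - I)

Final answer: (3 - 2*I)*sin(3/2 - I)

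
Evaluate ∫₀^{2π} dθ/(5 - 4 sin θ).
Call the integral J. The integrand is 2π-periodic and we integrate over a full period, so shifting θ does not change the value (θ → θ + π/2 turns sin θ into cos θ; θ → θ + π flips the sign of the trig term). Hence
  J = ∫₀^{2π} dθ/(5 + 4 cos θ).
Put z = e^{iθ}: then cos θ = (z + 1/z)/2, dθ = dz/(iz), and z runs once counterclockwise around |z| = 1:
  J = ∮_{|z|=1} 1/(5 + 4*(z + 1/z)/2) · dz/(iz) = (2/i) ∮_{|z|=1} dz/(4*z^2 + 10*z + 4).
The roots of 4*z^2 + 10*z + 4 are z = (-5 ± sqrt(5^2 - 4^2))/4, with sqrt(9) = 3; their product is 1, so only z₊ = -1/2 lies inside the unit circle (z₋ = -2 lies outside).
z₊ is a simple zero of q(z) = 4*z^2 + 10*z + 4, so Res(1/q, z₊) = 1/q'(z₊) with q'(z) = 8*z + 10; and q'(z₊) = 4*(z₊ - z₋) = 6.
Therefore J = (2/i) · 2πi · 1/(6) = 2*pi/(3) = 2*pi/3

Final answer: 2*pi/3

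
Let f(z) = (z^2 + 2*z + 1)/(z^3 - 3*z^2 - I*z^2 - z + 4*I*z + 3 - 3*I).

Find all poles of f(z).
The singularities of f are the zeros of the denominator. Factoring,
  z^3 - 3*z^2 - I*z^2 - z + 4*I*z + 3 - 3*I = (z - 3)*(z - 1)*(z + 1 - I)
so the candidates are z = 3, z = 1, z = -1 + I.

Check the numerator P(z) = z^2 + 2*z + 1 at each one:
  P(3) = 16 ≠ 0, so z = 3 is a (simple) pole.
  P(1) = 4 ≠ 0, so z = 1 is a (simple) pole.
  P(-1 + I) = -1 ≠ 0, so z = -1 + I is a (simple) pole.

Poles of f: {-1 + I, 1, 3}

Final answer: {-1 + I, 1, 3}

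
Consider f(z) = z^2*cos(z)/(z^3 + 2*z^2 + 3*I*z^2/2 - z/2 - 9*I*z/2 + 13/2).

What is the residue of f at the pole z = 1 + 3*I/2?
(743/3277 + 42*I/3277)*cos(1 + 3*I/2)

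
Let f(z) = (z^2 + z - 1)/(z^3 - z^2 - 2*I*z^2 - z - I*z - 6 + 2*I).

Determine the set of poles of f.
The singularities of f are the zeros of the denominator. Factoring,
  z^3 - z^2 - 2*I*z^2 - z - I*z - 6 + 2*I = (z + 1 + I)*(z - 2 - I)*(z - 2*I)
so the candidates are z = -1 - I, z = 2 + I, z = 2*I.

Check the numerator P(z) = z^2 + z - 1 at each one:
  P(-1 - I) = -2 + I ≠ 0, so z = -1 - I is a (simple) pole.
  P(2 + I) = 4 + 5*I ≠ 0, so z = 2 + I is a (simple) pole.
  P(2*I) = -5 + 2*I ≠ 0, so z = 2*I is a (simple) pole.

Poles of f: {-1 - I, 2*I, 2 + I}

Final answer: {-1 - I, 2*I, 2 + I}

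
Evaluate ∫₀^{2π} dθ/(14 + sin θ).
Call the integral J. The integrand is 2π-periodic and we integrate over a full period, so shifting θ does not change the value (θ → θ + π/2 turns sin θ into cos θ). Hence
  J = ∫₀^{2π} dθ/(14 + cos θ).
Put z = e^{iθ}: then cos θ = (z + 1/z)/2, dθ = dz/(iz), and z runs once counterclockwise around |z| = 1:
  J = ∮_{|z|=1} 1/(14 + (z + 1/z)/2) · dz/(iz) = (2/i) ∮_{|z|=1} dz/(z^2 + 28*z + 1).
The roots of z^2 + 28*z + 1 are z = (-14 ± sqrt(14^2 - 1^2)), with sqrt(195) = sqrt(195); their product is 1, so only z₊ = -14 + sqrt(195) lies inside the unit circle (z₋ = -14 - sqrt(195) lies outside).
z₊ is a simple zero of q(z) = z^2 + 28*z + 1, so Res(1/q, z₊) = 1/q'(z₊) with q'(z) = 2*z + 28; and q'(z₊) = (z₊ - z₋) = 2*sqrt(195).
Therefore J = (2/i) · 2πi · 1/(2*sqrt(195)) = 2*pi/(sqrt(195)) = 2*sqrt(195)*pi/195

Final answer: 2*sqrt(195)*pi/195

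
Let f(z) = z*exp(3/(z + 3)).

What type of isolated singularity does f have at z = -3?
Let u = z + 3. Then
  e^(3/u) = Σ_{k≥0} (3)^k/(k!·u^k) = 1 + 3/u + 9/(2*u^2) + 9/(2*u^3) + ...
which has infinitely many negative powers of u, so exp(3/(z + 3)) has an essential singularity at z = -3.
The extra factor z is a nonzero polynomial; if the product had at most a pole at z = -3, dividing by that polynomial would leave exp(3/(z + 3)) with at most a pole too — contradiction. (Equivalently, the product's Laurent series still has infinitely many negative powers.)
So the singularity is essential.

Final answer: essential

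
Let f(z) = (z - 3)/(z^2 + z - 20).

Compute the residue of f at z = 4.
Write f(z) = P(z)/Q(z) with P(z) = z - 3 and Q(z) = z^2 + z - 20.
The denominator factors as Q(z) = (z - 4)*(z + 5), so z = 4 is a simple zero of Q and P is analytic there; z = 4 is therefore a simple pole and
  Res(f, z₀) = P(z₀)/Q'(z₀).

Q'(z) = 2*z + 1, so Q'(4) = 9.
P(4) = 1.

Res(f, 4) = (1)/(9) = 1/9

Final answer: 1/9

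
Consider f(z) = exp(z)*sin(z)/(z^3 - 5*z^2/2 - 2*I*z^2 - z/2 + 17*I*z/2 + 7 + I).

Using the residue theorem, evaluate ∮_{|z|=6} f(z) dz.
pi*(-22/195 + 2*I/65)*exp(3 - I)*sin(3 - I) + pi*(-16/65 - 24*I/65)*exp(-1/2 + I)*sin(1/2 - I) + pi*(2/5 - 2*I/15)*exp(2*I)*sinh(2)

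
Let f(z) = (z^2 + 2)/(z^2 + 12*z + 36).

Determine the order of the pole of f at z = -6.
2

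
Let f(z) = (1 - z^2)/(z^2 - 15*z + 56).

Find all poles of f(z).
{7, 8}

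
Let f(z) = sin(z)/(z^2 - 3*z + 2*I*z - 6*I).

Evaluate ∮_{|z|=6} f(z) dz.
By the residue theorem, ∮_C f(z) dz = 2πi · (sum of the residues of f at the poles inside |z| = 6).

The denominator factors as (z + 2*I)*(z - 3), so the singularities of f are simple poles at z = -2*I, z = 3.
  |-2*I|² = 4 < 36 = 6², so this pole is inside the contour.
  |3|² = 9 < 36 = 6², so this pole is inside the contour.

With P(z) = sin(z) and Q(z) = z^2 - 3*z + 2*I*z - 6*I, each pole is simple, so Res(f, z₀) = P(z₀)/Q'(z₀) with Q'(z) = 2*z - 3 + 2*I.
  Res(f, -2*I) = P(-2*I)/Q'(-2*I) = (-I*sinh(2))/(-3 - 2*I) = (2/13 + 3*I/13)*sinh(2)
  Res(f, 3) = P(3)/Q'(3) = (sin(3))/(3 + 2*I) = (3/13 - 2*I/13)*sin(3)

Sum of residues inside C: (3/13 - 2*I/13)*sin(3) + (2/13 + 3*I/13)*sinh(2)
∮_C f(z) dz = 2πi · ((3/13 - 2*I/13)*sin(3) + (2/13 + 3*I/13)*sinh(2)) = pi*(4/13 + 6*I/13)*sin(3) + pi*(-6/13 + 4*I/13)*sinh(2)

Final answer: pi*(4/13 + 6*I/13)*sin(3) + pi*(-6/13 + 4*I/13)*sinh(2)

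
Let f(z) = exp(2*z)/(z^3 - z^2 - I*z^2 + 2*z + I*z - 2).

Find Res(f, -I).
(-1/6 - I/6)*exp(-2*I)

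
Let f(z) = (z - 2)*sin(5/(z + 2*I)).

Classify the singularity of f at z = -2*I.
Let u = z + 2*I. Then
  sin(5/u) = Σ_{k≥0} (-1)^k (5)^(2k+1)/((2k+1)!·u^(2k+1)) = 5/u - 125/(6*u^3) + 625/(24*u^5) + ...
which has infinitely many negative powers of u, so sin(5/(z + 2*I)) has an essential singularity at z = -2*I.
The extra factor z - 2 is a nonzero polynomial; if the product had at most a pole at z = -2*I, dividing by that polynomial would leave sin(5/(z + 2*I)) with at most a pole too — contradiction. (Equivalently, the product's Laurent series still has infinitely many negative powers.)
So the singularity is essential.

Final answer: essential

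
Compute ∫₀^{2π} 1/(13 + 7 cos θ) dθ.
Let J = ∫₀^{2π} dθ/(13 + 7 cos θ).
Put z = e^{iθ}: then cos θ = (z + 1/z)/2, dθ = dz/(iz), and z runs once counterclockwise around |z| = 1:
  J = ∮_{|z|=1} 1/(13 + 7*(z + 1/z)/2) · dz/(iz) = (2/i) ∮_{|z|=1} dz/(7*z^2 + 26*z + 7).
The roots of 7*z^2 + 26*z + 7 are z = (-13 ± sqrt(13^2 - 7^2))/7, with sqrt(120) = 2*sqrt(30); their product is 1, so only z₊ = -13/7 + 2*sqrt(30)/7 lies inside the unit circle (z₋ = -13/7 - 2*sqrt(30)/7 lies outside).
z₊ is a simple zero of q(z) = 7*z^2 + 26*z + 7, so Res(1/q, z₊) = 1/q'(z₊) with q'(z) = 14*z + 26; and q'(z₊) = 7*(z₊ - z₋) = 4*sqrt(30).
Therefore J = (2/i) · 2πi · 1/(4*sqrt(30)) = 2*pi/(2*sqrt(30)) = sqrt(30)*pi/30

Final answer: sqrt(30)*pi/30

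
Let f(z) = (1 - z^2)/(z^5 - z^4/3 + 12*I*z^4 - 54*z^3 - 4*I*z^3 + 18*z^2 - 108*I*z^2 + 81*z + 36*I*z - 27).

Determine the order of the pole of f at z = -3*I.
4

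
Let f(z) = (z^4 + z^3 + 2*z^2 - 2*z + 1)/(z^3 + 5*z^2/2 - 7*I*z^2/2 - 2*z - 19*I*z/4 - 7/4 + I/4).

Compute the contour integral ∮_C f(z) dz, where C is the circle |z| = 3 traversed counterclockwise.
By the residue theorem, ∮_C f(z) dz = 2πi · (sum of the residues of f at the poles inside |z| = 3).

The denominator factors as (z + 1 - I)*(z - I/2)*(z + 3/2 - 2*I), so the singularities of f are simple poles at z = -1 + I, z = I/2, z = -3/2 + 2*I.
  |-1 + I|² = 2 < 9 = 3², so this pole is inside the contour.
  |I/2|² = 1/4 < 9 = 3², so this pole is inside the contour.
  |-3/2 + 2*I|² = 25/4 < 9 = 3², so this pole is inside the contour.

With P(z) = z^4 + z^3 + 2*z^2 - 2*z + 1 and Q(z) = z^3 + 5*z^2/2 - 7*I*z^2/2 - 2*z - 19*I*z/4 - 7/4 + I/4, each pole is simple, so Res(f, z₀) = P(z₀)/Q'(z₀) with Q'(z) = 3*z^2 + 5*z - 7*I*z - 2 - 19*I/4.
  Res(f, -1 + I) = P(-1 + I)/Q'(-1 + I) = (1 - 4*I)/(5*I/4) = -16/5 - 4*I/5
  Res(f, I/2) = P(I/2)/Q'(I/2) = (9/16 - 9*I/8)/(3/4 - 9*I/4) = 21/40 + 3*I/40
  Res(f, -3/2 + 2*I) = P(-3/2 + 2*I)/Q'(-3/2 + 2*I) = (-285/16 + 21*I/2)/(-3/4 - 9*I/4) = -73/40 - 341*I/40

Sum of residues inside C: -9/2 - 37*I/4
∮_C f(z) dz = 2πi · (-9/2 - 37*I/4) = pi*(37/2 - 9*I)

Final answer: pi*(37/2 - 9*I)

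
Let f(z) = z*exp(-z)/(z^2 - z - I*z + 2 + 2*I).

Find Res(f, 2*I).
Write f(z) = P(z)/Q(z) with P(z) = z*exp(-z) and Q(z) = z^2 - z - I*z + 2 + 2*I.
The denominator factors as Q(z) = (z - 2*I)*(z - 1 + I), so z = 2*I is a simple zero of Q and P is analytic there; z = 2*I is therefore a simple pole and
  Res(f, z₀) = P(z₀)/Q'(z₀).

Q'(z) = 2*z - 1 - I, so Q'(2*I) = -1 + 3*I.
P(2*I) = 2*I*exp(-2*I).

Res(f, 2*I) = (2*I*exp(-2*I))/(-1 + 3*I) = (3/5 - I/5)*exp(-2*I)

Final answer: (3/5 - I/5)*exp(-2*I)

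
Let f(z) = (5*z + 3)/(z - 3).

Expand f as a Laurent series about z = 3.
Put w = z - (3), i.e. z = w + 3. The denominator is w, so it suffices to rewrite the numerator in powers of w.

P(z) = 5*z + 3
P(w + 3) = 18 + 5*w

Dividing each term by w:
  f = 18/w + 5

Substituting back w = z - 3:
  f(z) = 18/(z - 3) + 5

The series is finite because the numerator is a polynomial; the negative powers form the principal part, and the coefficient of 1/(z - 3) gives Res(f, 3) = 18.

Final answer: 18/(z - 3) + 5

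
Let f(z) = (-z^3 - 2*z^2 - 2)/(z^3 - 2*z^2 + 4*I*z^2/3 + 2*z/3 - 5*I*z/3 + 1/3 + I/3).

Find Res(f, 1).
Write f(z) = P(z)/Q(z) with P(z) = -z^3 - 2*z^2 - 2 and Q(z) = z^3 - 2*z^2 + 4*I*z^2/3 + 2*z/3 - 5*I*z/3 + 1/3 + I/3.
The denominator factors as Q(z) = (z - 1)*(z - 1 + I)*(z + I/3), so z = 1 is a simple zero of Q and P is analytic there; z = 1 is therefore a simple pole and
  Res(f, z₀) = P(z₀)/Q'(z₀).

Q'(z) = 3*z^2 - 4*z + 8*I*z/3 + 2/3 - 5*I/3, so Q'(1) = -1/3 + I.
P(1) = -5.

Res(f, 1) = (-5)/(-1/3 + I) = 3/2 + 9*I/2

Final answer: 3/2 + 9*I/2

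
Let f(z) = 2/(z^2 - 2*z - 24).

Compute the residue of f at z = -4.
Write f(z) = P(z)/Q(z) with P(z) = 2 and Q(z) = z^2 - 2*z - 24.
The denominator factors as Q(z) = (z + 4)*(z - 6), so z = -4 is a simple zero of Q and P is analytic there; z = -4 is therefore a simple pole and
  Res(f, z₀) = P(z₀)/Q'(z₀).

Q'(z) = 2*z - 2, so Q'(-4) = -10.
P(-4) = 2.

Res(f, -4) = (2)/(-10) = -1/5

Final answer: -1/5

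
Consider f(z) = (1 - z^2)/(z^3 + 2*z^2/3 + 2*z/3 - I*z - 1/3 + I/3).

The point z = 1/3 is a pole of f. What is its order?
Factor the denominator:
  z^3 + 2*z^2/3 + 2*z/3 - I*z - 1/3 + I/3 = (z - 1/3)*(z - I)*(z + 1 + I)

The numerator P(z) = 1 - z^2 has P(1/3) = 8/9 ≠ 0, so no factor of (z - 1/3) cancels.
Near z = 1/3 we can therefore write f(z) = g(z)/(z - 1/3) with g analytic at 1/3 and g(1/3) ≠ 0 (g is the numerator divided by the remaining denominator factors).

Hence z = 1/3 is a pole of order 1.

Final answer: 1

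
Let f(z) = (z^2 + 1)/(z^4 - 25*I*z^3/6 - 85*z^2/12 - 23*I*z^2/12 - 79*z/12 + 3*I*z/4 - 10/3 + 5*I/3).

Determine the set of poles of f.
{-1 + 2*I, -1/2 - I/2, -1/2 + 2*I/3, 2 + 2*I}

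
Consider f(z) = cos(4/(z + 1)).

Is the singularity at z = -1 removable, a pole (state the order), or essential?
Let u = z + 1. Then
  cos(4/u) = Σ_{k≥0} (-1)^k (4)^(2k)/((2k)!·u^(2k)) = 1 - 8/u^2 + 32/(3*u^4) + ...
which has infinitely many negative powers of u, so cos(4/(z + 1)) has an essential singularity at z = -1.
So the singularity is essential.

Final answer: essential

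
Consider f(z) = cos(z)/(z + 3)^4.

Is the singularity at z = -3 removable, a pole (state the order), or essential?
pole of order 4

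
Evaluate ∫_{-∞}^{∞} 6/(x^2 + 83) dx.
Let f(z) = 6/(z^2 + 83). The denominator has no real zeros and deg Q - deg P = 2 ≥ 2, so the integral of f over the upper semicircle |z| = R tends to 0 as R → ∞. Closing the contour in the upper half-plane,
  ∫_{-∞}^{∞} f(x) dx = 2πi · Σ Res(f, z_k)  over the poles with Im z_k > 0.

Zeros of the denominator: z^2 + 83 = 0 gives z = ±sqrt(83)*I.
Upper half-plane: z = sqrt(83)*I (simple).

Each pole is a simple zero of Q(z) = z^2 + 83, so Res(f, z₀) = P(z₀)/Q'(z₀) with P(z) = 6, Q'(z) = 2*z:
  Res(f, sqrt(83)*I) = (6)/(2*sqrt(83)*I) = -3*sqrt(83)*I/83

∫_{-∞}^{∞} f(x) dx = 2πi · (-3*sqrt(83)*I/83) = 6*sqrt(83)*pi/83

Final answer: 6*sqrt(83)*pi/83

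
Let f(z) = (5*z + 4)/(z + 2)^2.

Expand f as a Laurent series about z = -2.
Put w = z - (-2), i.e. z = w - 2. The denominator is w^2, so it suffices to rewrite the numerator in powers of w.

P(z) = 5*z + 4
P(w - 2) = -6 + 5*w

Dividing each term by w^2:
  f = -6/w^2 + 5/w

Substituting back w = z + 2:
  f(z) = -6/(z + 2)^2 + 5/(z + 2)

The series is finite because the numerator is a polynomial; the negative powers form the principal part, and the coefficient of 1/(z + 2) gives Res(f, -2) = 5.

Final answer: -6/(z + 2)^2 + 5/(z + 2)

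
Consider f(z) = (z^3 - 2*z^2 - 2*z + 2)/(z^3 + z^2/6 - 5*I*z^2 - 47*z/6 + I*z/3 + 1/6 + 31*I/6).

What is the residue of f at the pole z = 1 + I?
Write f(z) = P(z)/Q(z) with P(z) = z^3 - 2*z^2 - 2*z + 2 and Q(z) = z^3 + z^2/6 - 5*I*z^2 - 47*z/6 + I*z/3 + 1/6 + 31*I/6.
The denominator factors as Q(z) = (z + 2/3 - I)*(z - 1 - I)*(z + 1/2 - 3*I), so z = 1 + I is a simple zero of Q and P is analytic there; z = 1 + I is therefore a simple pole and
  Res(f, z₀) = P(z₀)/Q'(z₀).

Q'(z) = 3*z^2 + z/3 - 10*I*z - 47/6 + I/3, so Q'(1 + I) = 5/2 - 10*I/3.
P(1 + I) = -2 - 4*I.

Res(f, 1 + I) = (-2 - 4*I)/(5/2 - 10*I/3) = 12/25 - 24*I/25

Final answer: 12/25 - 24*I/25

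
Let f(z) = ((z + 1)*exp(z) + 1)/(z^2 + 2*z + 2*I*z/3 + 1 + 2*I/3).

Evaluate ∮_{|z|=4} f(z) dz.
By the residue theorem, ∮_C f(z) dz = 2πi · (sum of the residues of f at the poles inside |z| = 4).

The denominator factors as (z + 1)*(z + 1 + 2*I/3), so the singularities of f are simple poles at z = -1, z = -1 - 2*I/3.
  |-1|² = 1 < 16 = 4², so this pole is inside the contour.
  |-1 - 2*I/3|² = 13/9 < 16 = 4², so this pole is inside the contour.

With P(z) = (z + 1)*exp(z) + 1 and Q(z) = z^2 + 2*z + 2*I*z/3 + 1 + 2*I/3, each pole is simple, so Res(f, z₀) = P(z₀)/Q'(z₀) with Q'(z) = 2*z + 2 + 2*I/3.
  Res(f, -1) = P(-1)/Q'(-1) = (1)/(2*I/3) = -3*I/2
  Res(f, -1 - 2*I/3) = P(-1 - 2*I/3)/Q'(-1 - 2*I/3) = (1 - 2*I*exp(-1 - 2*I/3)/3)/(-2*I/3) = exp(-1 - 2*I/3) + 3*I/2

Sum of residues inside C: exp(-1 - 2*I/3)
∮_C f(z) dz = 2πi · (exp(-1 - 2*I/3)) = 2*I*pi*exp(-1 - 2*I/3)

Final answer: 2*I*pi*exp(-1 - 2*I/3)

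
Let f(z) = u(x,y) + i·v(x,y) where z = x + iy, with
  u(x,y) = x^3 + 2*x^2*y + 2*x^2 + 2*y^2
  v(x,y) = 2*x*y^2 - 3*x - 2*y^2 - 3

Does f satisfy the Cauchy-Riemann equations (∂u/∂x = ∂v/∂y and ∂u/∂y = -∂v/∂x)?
∂u/∂x = 3*x^2 + 4*x*y + 4*x
∂v/∂y = 4*x*y - 4*y
∂u/∂y = 2*x^2 + 4*y
∂v/∂x = 2*y^2 - 3
∂u/∂x ≠ ∂v/∂y and ∂u/∂y ≠ -∂v/∂x; the Cauchy-Riemann equations are not satisfied, so f is not analytic.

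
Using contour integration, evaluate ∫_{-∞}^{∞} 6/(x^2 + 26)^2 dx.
Let f(z) = 6/(z^2 + 26)^2. The denominator has no real zeros and deg Q - deg P = 4 ≥ 2, so the integral of f over the upper semicircle |z| = R tends to 0 as R → ∞. Closing the contour in the upper half-plane,
  ∫_{-∞}^{∞} f(x) dx = 2πi · Σ Res(f, z_k)  over the poles with Im z_k > 0.

Zeros of the denominator: z^2 + 26 = 0 gives z = ±sqrt(26)*I.
Upper half-plane: z = sqrt(26)*I (a pole of order 2).

Write f(z) = g(z)/(z - sqrt(26)*I)^2 with g(z) = 6/(z + sqrt(26)*I)^2. For a double pole, Res(f, z₀) = g'(z₀):
  g'(z) = -12/(z + sqrt(26)*I)^3
  Res(f, sqrt(26)*I) = g'(sqrt(26)*I) = -3*sqrt(26)*I/1352

∫_{-∞}^{∞} f(x) dx = 2πi · (-3*sqrt(26)*I/1352) = 3*sqrt(26)*pi/676

Final answer: 3*sqrt(26)*pi/676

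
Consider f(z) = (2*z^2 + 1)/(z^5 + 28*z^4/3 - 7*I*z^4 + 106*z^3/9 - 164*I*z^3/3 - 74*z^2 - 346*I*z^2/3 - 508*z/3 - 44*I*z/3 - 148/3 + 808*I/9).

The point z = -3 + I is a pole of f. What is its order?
Factor the denominator:
  z^5 + 28*z^4/3 - 7*I*z^4 + 106*z^3/9 - 164*I*z^3/3 - 74*z^2 - 346*I*z^2/3 - 508*z/3 - 44*I*z/3 - 148/3 + 808*I/9 = (z + 3 - I)^3*(z - 1/3 - I)*(z + 2/3 - 3*I)

The numerator P(z) = 2*z^2 + 1 has P(-3 + I) = 17 - 12*I ≠ 0, so no factor of (z + 3 - I) cancels.
Near z = -3 + I we can therefore write f(z) = g(z)/(z + 3 - I)^3 with g analytic at -3 + I and g(-3 + I) ≠ 0 (g is the numerator divided by the remaining denominator factors).

Hence z = -3 + I is a pole of order 3.

Final answer: 3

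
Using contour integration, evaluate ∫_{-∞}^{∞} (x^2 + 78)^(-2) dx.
Let f(z) = (z^2 + 78)^(-2). The denominator has no real zeros and deg Q - deg P = 4 ≥ 2, so the integral of f over the upper semicircle |z| = R tends to 0 as R → ∞. Closing the contour in the upper half-plane,
  ∫_{-∞}^{∞} f(x) dx = 2πi · Σ Res(f, z_k)  over the poles with Im z_k > 0.

Zeros of the denominator: z^2 + 78 = 0 gives z = ±sqrt(78)*I.
Upper half-plane: z = sqrt(78)*I (a pole of order 2).

Write f(z) = g(z)/(z - sqrt(78)*I)^2 with g(z) = (z + sqrt(78)*I)^(-2). For a double pole, Res(f, z₀) = g'(z₀):
  g'(z) = -2/(z + sqrt(78)*I)^3
  Res(f, sqrt(78)*I) = g'(sqrt(78)*I) = -sqrt(78)*I/24336

∫_{-∞}^{∞} f(x) dx = 2πi · (-sqrt(78)*I/24336) = sqrt(78)*pi/12168

Final answer: sqrt(78)*pi/12168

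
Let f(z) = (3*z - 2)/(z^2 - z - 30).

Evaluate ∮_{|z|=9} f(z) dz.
6*I*pi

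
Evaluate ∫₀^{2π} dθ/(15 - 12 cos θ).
2*pi/9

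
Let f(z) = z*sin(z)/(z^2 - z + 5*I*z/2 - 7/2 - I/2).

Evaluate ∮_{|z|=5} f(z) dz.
pi*(28/37 - 20*I/37)*sin(1 + I) + pi*(28/37 + 54*I/37)*sin(2 - 3*I/2)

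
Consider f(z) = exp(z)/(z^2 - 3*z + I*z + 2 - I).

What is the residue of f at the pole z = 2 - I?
Write f(z) = P(z)/Q(z) with P(z) = exp(z) and Q(z) = z^2 - 3*z + I*z + 2 - I.
The denominator factors as Q(z) = (z - 1)*(z - 2 + I), so z = 2 - I is a simple zero of Q and P is analytic there; z = 2 - I is therefore a simple pole and
  Res(f, z₀) = P(z₀)/Q'(z₀).

Q'(z) = 2*z - 3 + I, so Q'(2 - I) = 1 - I.
P(2 - I) = exp(2 - I).

Res(f, 2 - I) = (exp(2 - I))/(1 - I) = (1/2 + I/2)*exp(2 - I)

Final answer: (1/2 + I/2)*exp(2 - I)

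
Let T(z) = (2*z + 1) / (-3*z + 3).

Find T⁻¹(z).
Set w = T(z) = (2*z + 1) / (-3*z + 3) and solve for z:
  w*(-3*z + 3) = 2*z + 1
  3*w + z*(-3*w - 2) - 1 = 0
  z*(-3*w - 2) = 1 - 3*w
  z = (3*w - 1)/(3*w + 2)
Renaming the variable, T⁻¹(z) = (3*z - 1)/(3*z + 2).
(Check: ad - bc = 9 ≠ 0, so T is invertible.)

Final answer: (3*z - 1)/(3*z + 2)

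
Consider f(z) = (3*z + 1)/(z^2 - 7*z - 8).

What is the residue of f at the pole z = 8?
25/9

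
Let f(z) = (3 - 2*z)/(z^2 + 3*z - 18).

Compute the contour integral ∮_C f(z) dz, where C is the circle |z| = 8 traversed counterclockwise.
By the residue theorem, ∮_C f(z) dz = 2πi · (sum of the residues of f at the poles inside |z| = 8).

The denominator factors as (z - 3)*(z + 6), so the singularities of f are simple poles at z = 3, z = -6.
  |3|² = 9 < 64 = 8², so this pole is inside the contour.
  |-6|² = 36 < 64 = 8², so this pole is inside the contour.

With P(z) = 3 - 2*z and Q(z) = z^2 + 3*z - 18, each pole is simple, so Res(f, z₀) = P(z₀)/Q'(z₀) with Q'(z) = 2*z + 3.
  Res(f, 3) = P(3)/Q'(3) = (-3)/(9) = -1/3
  Res(f, -6) = P(-6)/Q'(-6) = (15)/(-9) = -5/3

Sum of residues inside C: -2
∮_C f(z) dz = 2πi · (-2) = -4*I*pi

Final answer: -4*I*pi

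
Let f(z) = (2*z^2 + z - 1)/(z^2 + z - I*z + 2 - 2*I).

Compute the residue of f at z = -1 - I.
-7/10 - 9*I/10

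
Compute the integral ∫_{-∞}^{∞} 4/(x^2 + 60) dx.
Let f(z) = 4/(z^2 + 60). The denominator has no real zeros and deg Q - deg P = 2 ≥ 2, so the integral of f over the upper semicircle |z| = R tends to 0 as R → ∞. Closing the contour in the upper half-plane,
  ∫_{-∞}^{∞} f(x) dx = 2πi · Σ Res(f, z_k)  over the poles with Im z_k > 0.

Zeros of the denominator: z^2 + 60 = 0 gives z = ±2*sqrt(15)*I.
Upper half-plane: z = 2*sqrt(15)*I (simple).

Each pole is a simple zero of Q(z) = z^2 + 60, so Res(f, z₀) = P(z₀)/Q'(z₀) with P(z) = 4, Q'(z) = 2*z:
  Res(f, 2*sqrt(15)*I) = (4)/(4*sqrt(15)*I) = -sqrt(15)*I/15

∫_{-∞}^{∞} f(x) dx = 2πi · (-sqrt(15)*I/15) = 2*sqrt(15)*pi/15

Final answer: 2*sqrt(15)*pi/15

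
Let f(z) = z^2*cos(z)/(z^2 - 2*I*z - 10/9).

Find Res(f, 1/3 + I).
Write f(z) = P(z)/Q(z) with P(z) = z^2*cos(z) and Q(z) = z^2 - 2*I*z - 10/9.
The denominator factors as Q(z) = (z + 1/3 - I)*(z - 1/3 - I), so z = 1/3 + I is a simple zero of Q and P is analytic there; z = 1/3 + I is therefore a simple pole and
  Res(f, z₀) = P(z₀)/Q'(z₀).

Q'(z) = 2*z - 2*I, so Q'(1/3 + I) = 2/3.
P(1/3 + I) = (-8/9 + 2*I/3)*cos(1/3 + I).

Res(f, 1/3 + I) = ((-8/9 + 2*I/3)*cos(1/3 + I))/(2/3) = (-4/3 + I)*cos(1/3 + I)

Final answer: (-4/3 + I)*cos(1/3 + I)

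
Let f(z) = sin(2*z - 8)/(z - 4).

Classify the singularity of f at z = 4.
removable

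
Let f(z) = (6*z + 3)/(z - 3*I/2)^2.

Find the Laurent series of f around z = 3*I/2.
Put w = z - (3*I/2), i.e. z = w + 3*I/2. The denominator is w^2, so it suffices to rewrite the numerator in powers of w.

P(z) = 6*z + 3
P(w + 3*I/2) = 3 + 9*I + 6*w

Dividing each term by w^2:
  f = (3 + 9*I)/w^2 + 6/w

Substituting back w = z - 3*I/2:
  f(z) = (3 + 9*I)/(z - 3*I/2)^2 + 6/(z - 3*I/2)

The series is finite because the numerator is a polynomial; the negative powers form the principal part, and the coefficient of 1/(z - 3*I/2) gives Res(f, 3*I/2) = 6.

Final answer: (3 + 9*I)/(z - 3*I/2)^2 + 6/(z - 3*I/2)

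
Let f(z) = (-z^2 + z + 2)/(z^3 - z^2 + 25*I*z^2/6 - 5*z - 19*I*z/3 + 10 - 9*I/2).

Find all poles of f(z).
The singularities of f are the zeros of the denominator. Factoring,
  z^3 - z^2 + 25*I*z^2/6 - 5*z - 19*I*z/3 + 10 - 9*I/2 = (z - 2 - I/3)*(z + 3*I)*(z + 1 + 3*I/2)
so the candidates are z = 2 + I/3, z = -3*I, z = -1 - 3*I/2.

Check the numerator P(z) = -z^2 + z + 2 at each one:
  P(2 + I/3) = 1/9 - I ≠ 0, so z = 2 + I/3 is a (simple) pole.
  P(-3*I) = 11 - 3*I ≠ 0, so z = -3*I is a (simple) pole.
  P(-1 - 3*I/2) = 9/4 - 9*I/2 ≠ 0, so z = -1 - 3*I/2 is a (simple) pole.

Poles of f: {-1 - 3*I/2, -3*I, 2 + I/3}

Final answer: {-1 - 3*I/2, -3*I, 2 + I/3}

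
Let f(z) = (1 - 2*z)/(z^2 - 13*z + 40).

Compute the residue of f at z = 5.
Write f(z) = P(z)/Q(z) with P(z) = 1 - 2*z and Q(z) = z^2 - 13*z + 40.
The denominator factors as Q(z) = (z - 5)*(z - 8), so z = 5 is a simple zero of Q and P is analytic there; z = 5 is therefore a simple pole and
  Res(f, z₀) = P(z₀)/Q'(z₀).

Q'(z) = 2*z - 13, so Q'(5) = -3.
P(5) = -9.

Res(f, 5) = (-9)/(-3) = 3

Final answer: 3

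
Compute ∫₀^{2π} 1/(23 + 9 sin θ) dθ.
Call the integral J. The integrand is 2π-periodic and we integrate over a full period, so shifting θ does not change the value (θ → θ + π/2 turns sin θ into cos θ). Hence
  J = ∫₀^{2π} dθ/(23 + 9 cos θ).
Put z = e^{iθ}: then cos θ = (z + 1/z)/2, dθ = dz/(iz), and z runs once counterclockwise around |z| = 1:
  J = ∮_{|z|=1} 1/(23 + 9*(z + 1/z)/2) · dz/(iz) = (2/i) ∮_{|z|=1} dz/(9*z^2 + 46*z + 9).
The roots of 9*z^2 + 46*z + 9 are z = (-23 ± sqrt(23^2 - 9^2))/9, with sqrt(448) = 8*sqrt(7); their product is 1, so only z₊ = -23/9 + 8*sqrt(7)/9 lies inside the unit circle (z₋ = -23/9 - 8*sqrt(7)/9 lies outside).
z₊ is a simple zero of q(z) = 9*z^2 + 46*z + 9, so Res(1/q, z₊) = 1/q'(z₊) with q'(z) = 18*z + 46; and q'(z₊) = 9*(z₊ - z₋) = 16*sqrt(7).
Therefore J = (2/i) · 2πi · 1/(16*sqrt(7)) = 2*pi/(8*sqrt(7)) = sqrt(7)*pi/28

Final answer: sqrt(7)*pi/28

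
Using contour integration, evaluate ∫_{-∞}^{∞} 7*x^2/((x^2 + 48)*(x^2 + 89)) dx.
7*pi*(-4*sqrt(3) + sqrt(89))/41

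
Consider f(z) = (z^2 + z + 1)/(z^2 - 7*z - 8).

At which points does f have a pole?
The singularities of f are the zeros of the denominator. Factoring,
  z^2 - 7*z - 8 = (z - 8)*(z + 1)
so the candidates are z = 8, z = -1.

Check the numerator P(z) = z^2 + z + 1 at each one:
  P(8) = 73 ≠ 0, so z = 8 is a (simple) pole.
  P(-1) = 1 ≠ 0, so z = -1 is a (simple) pole.

Poles of f: {-1, 8}

Final answer: {-1, 8}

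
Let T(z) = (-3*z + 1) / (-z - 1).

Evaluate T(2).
Substitute z = 2:
  numerator:   -3*(2) + 1 = -5
  denominator: -(2) - 1 = -3
T(2) = (-5)/(-3) = 5/3

Final answer: 5/3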